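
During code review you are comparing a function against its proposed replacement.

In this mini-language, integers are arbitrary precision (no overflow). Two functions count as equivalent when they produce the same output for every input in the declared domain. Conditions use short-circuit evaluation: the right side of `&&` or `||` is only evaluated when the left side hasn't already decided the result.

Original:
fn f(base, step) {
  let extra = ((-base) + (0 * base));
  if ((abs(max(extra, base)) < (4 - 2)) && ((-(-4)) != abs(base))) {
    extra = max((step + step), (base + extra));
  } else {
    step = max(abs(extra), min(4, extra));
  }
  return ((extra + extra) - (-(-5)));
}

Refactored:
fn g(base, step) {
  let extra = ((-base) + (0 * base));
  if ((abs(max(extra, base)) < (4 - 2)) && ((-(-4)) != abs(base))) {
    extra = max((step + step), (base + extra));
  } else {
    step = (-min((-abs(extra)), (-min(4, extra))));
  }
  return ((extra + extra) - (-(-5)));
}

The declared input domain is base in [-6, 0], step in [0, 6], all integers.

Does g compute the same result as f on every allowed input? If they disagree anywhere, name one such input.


Changes here: min/max/abs usage differs; the full 49-point sweep finds no disagreement.
verdict: equivalent


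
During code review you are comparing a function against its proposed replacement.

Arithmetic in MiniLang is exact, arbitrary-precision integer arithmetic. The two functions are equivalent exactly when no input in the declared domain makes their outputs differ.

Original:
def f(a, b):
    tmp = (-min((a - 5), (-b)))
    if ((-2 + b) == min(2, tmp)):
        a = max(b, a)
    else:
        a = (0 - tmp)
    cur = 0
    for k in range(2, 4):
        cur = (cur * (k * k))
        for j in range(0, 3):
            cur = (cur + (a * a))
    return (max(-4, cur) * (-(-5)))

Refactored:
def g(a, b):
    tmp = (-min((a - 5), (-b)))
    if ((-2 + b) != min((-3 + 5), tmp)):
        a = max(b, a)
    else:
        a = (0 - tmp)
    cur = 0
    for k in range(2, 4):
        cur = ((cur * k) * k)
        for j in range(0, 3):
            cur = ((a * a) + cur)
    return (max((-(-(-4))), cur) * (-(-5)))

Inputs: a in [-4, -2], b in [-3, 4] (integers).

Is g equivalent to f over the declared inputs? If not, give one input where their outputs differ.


Take a=-4, b=-3.
f: tmp := 9 | ((-2 + b) == min(2, tmp)): false | a := -9 | cur := 0 | iter k=2: | cur := 0 | iter j=0: | cur := 81 | iter j=1: | cur := 162 | iter j=2: | cur := 243 | iter k=3: | cur := 2187 | iter j=0: | cur := 2268 | iter j=1: | cur := 2349 | iter j=2: | cur := 2430 | result 12150
g: tmp := 9 | ((-2 + b) != min((-3 + 5), tmp)): true | a := -3 | cur := 0 | iter k=2: | cur := 0 | iter j=0: | cur := 9 | iter j=1: | cur := 18 | iter j=2: | cur := 27 | iter k=3: | cur := 243 | iter j=0: | cur := 252 | iter j=1: | cur := 261 | iter j=2: | cur := 270 | result 1350
12150 and 1350 differ, so these are not the same function on this domain.
verdict: not equivalent; witness: a=-4, b=-3


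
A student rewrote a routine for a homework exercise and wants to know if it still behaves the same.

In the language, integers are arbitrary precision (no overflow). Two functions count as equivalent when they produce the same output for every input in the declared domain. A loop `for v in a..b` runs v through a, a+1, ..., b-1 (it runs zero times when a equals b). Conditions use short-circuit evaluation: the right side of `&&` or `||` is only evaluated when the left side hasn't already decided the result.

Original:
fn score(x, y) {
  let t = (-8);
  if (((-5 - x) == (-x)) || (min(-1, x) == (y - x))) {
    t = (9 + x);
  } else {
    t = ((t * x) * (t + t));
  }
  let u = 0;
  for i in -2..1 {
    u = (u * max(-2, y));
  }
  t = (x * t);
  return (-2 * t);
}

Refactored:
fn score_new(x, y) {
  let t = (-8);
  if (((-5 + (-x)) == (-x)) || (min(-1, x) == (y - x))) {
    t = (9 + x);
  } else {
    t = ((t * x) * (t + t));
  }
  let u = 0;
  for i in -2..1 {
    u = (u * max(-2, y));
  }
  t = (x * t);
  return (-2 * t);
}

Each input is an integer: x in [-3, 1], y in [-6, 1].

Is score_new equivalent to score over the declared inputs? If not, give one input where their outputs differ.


The two versions differ — the changes include arithmetic usage differs.
One worked example (x=0, y=-4) — score: t=-8, then (((-5 - x) == (-x)) || (min(-1, x) == (y - x))) is false, then t=0, then u=0, then (i=-2), then u=0, then (i=-1), then u=0, then (i=0), then u=0, then t=0, then returns 0; score_new: t=-8, then (((-5 + (-x)) == (-x)) || (min(-1, x) == (y - x))) is false, then t=0, then u=0, then (i=-2), then u=0, then (i=-1), then u=0, then (i=0), then u=0, then t=0, then returns 0; agreement on 0.
Sweeping the whole domain (40 inputs) finds no disagreement.
verdict: equivalent


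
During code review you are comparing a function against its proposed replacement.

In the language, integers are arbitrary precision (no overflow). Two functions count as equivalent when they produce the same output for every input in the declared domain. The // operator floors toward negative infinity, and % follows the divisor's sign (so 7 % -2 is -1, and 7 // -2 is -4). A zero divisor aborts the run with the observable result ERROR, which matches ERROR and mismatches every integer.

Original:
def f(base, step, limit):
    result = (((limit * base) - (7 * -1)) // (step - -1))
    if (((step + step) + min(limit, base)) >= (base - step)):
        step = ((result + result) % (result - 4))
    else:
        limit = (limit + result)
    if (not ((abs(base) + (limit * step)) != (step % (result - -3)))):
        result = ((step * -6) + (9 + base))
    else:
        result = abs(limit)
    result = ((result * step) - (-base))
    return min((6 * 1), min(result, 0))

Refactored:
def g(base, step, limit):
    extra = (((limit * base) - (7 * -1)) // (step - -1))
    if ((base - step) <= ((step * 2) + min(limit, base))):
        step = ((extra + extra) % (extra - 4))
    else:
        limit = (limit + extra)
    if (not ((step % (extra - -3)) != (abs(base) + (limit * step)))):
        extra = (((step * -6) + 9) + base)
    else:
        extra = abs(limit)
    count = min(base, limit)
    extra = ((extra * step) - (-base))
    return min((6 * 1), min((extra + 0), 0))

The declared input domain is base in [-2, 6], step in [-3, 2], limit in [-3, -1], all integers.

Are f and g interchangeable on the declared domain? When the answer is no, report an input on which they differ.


Changes here: min/max/abs usage differs; arithmetic usage differs; local variable names differ; constant usage differs; statement counts differ; comparison usage differs; the full 162-point sweep finds no disagreement.
verdict: equivalent


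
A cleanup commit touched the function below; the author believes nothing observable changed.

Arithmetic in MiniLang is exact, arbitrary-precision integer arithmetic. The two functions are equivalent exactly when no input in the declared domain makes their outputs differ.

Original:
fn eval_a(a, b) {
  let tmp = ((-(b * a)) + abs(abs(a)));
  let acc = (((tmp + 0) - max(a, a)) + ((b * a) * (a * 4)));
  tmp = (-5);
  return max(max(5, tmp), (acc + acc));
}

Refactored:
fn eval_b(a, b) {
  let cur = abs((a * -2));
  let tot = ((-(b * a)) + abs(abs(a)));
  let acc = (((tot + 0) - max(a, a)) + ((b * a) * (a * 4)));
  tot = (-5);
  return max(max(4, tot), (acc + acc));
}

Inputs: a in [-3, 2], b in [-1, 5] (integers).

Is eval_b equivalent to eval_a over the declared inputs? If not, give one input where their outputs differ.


On input a=-3, b=-1, eval_a returns 5 while eval_b returns 4.
verdict: not equivalent; witness: a=-3, b=-1


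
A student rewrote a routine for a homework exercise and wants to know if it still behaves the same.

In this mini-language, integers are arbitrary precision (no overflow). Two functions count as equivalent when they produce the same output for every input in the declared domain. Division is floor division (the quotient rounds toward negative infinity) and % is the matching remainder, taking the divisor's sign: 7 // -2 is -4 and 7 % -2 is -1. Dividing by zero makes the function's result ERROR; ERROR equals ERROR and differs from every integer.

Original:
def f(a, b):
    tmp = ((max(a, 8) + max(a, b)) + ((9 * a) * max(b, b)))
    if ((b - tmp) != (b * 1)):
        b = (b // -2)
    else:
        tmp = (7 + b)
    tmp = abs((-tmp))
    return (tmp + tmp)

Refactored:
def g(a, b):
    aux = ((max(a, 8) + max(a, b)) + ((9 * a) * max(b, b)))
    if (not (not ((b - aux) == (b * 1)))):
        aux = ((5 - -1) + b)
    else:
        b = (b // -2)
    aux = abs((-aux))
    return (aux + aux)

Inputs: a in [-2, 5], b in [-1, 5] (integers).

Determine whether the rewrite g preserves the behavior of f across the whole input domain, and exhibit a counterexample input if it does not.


Try a=-1, b=1.
f: tmp=0, then ((b - tmp) != (b * 1)) is false, then tmp=8, then tmp=8, then returns 16
g: aux=0, then (not (not ((b - aux) == (b * 1)))) is true, then aux=7, then aux=7, then returns 14
16 against 14: the behavior changed.
verdict: not equivalent; witness: a=-1, b=1


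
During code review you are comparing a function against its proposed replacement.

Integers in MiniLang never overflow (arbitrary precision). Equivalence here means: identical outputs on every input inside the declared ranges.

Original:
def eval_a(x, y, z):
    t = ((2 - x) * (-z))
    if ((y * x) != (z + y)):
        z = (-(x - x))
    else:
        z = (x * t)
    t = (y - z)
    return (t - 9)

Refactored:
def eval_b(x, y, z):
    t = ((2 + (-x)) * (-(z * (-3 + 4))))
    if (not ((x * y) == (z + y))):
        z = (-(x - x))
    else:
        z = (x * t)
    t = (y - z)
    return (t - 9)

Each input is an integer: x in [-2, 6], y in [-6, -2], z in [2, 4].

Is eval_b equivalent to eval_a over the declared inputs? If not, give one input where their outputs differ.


The two are interchangeable: comparison usage differs; constant usage differs; boolean connective usage differs; arithmetic usage differs, and every declared input agrees.
Spot check at x=6, y=-4, z=4 — eval_a: t := 16 | ((y * x) != (z + y)): true | z := 0 | t := -4 | result -13. eval_b: t := 16 | (not ((x * y) == (z + y))): true | z := 0 | t := -4 | result -13. Both give -13.
An exhaustive pass over the 135 declared inputs shows identical outputs.
verdict: equivalent


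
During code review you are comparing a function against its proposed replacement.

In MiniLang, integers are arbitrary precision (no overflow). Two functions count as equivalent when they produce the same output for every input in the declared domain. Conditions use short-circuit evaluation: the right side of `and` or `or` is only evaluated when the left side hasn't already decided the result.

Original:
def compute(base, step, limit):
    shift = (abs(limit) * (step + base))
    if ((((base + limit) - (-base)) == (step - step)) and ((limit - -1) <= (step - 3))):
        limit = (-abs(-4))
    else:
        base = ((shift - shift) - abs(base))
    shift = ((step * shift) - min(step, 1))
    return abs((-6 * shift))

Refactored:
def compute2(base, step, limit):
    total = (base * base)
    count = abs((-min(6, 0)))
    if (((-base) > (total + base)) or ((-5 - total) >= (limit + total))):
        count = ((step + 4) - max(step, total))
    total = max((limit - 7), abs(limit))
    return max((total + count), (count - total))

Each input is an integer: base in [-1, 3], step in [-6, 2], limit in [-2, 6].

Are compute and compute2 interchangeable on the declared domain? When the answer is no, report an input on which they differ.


Try base=-1, step=-6, limit=-2.
compute: shift=-14, then ((((base + limit) - (-base)) == (step - step)) and ((limit - -1) <= (step - 3))) is false, then base=-1, then shift=90, then returns 540
compute2: total=1, then count=0, then (((-base) > (total + base)) or ((-5 - total) >= (limit + total))) is true, then count=-3, then total=2, then returns -1
540 != -1, so the rewrite changes behavior.
verdict: not equivalent; witness: base=-1, step=-6, limit=-2


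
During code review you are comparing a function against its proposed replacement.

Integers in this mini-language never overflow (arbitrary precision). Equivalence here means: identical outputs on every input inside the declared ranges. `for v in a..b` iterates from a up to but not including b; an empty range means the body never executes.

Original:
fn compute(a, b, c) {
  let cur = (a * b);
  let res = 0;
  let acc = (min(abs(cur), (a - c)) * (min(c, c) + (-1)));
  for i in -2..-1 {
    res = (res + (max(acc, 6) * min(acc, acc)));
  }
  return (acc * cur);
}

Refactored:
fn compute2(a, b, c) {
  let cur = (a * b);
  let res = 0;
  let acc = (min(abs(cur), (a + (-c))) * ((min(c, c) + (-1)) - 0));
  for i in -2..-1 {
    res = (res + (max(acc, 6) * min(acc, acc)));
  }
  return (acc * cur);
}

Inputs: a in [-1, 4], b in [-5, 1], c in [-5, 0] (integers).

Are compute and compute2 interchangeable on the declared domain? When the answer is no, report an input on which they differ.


Equivalent — the differences include constant usage differs, and arithmetic usage differs, yet no declared input distinguishes the two.
Tracing a=1, b=-1, c=-2: compute: cur=-1, then res=0, then acc=-3, then (i=-2), then res=-18, then returns 3 | compute2: cur=-1, then res=0, then acc=-3, then (i=-2), then res=-18, then returns 3 — matching result 3.
Checked all 252 inputs in the declared domain: the outputs agree on every one.
verdict: equivalent


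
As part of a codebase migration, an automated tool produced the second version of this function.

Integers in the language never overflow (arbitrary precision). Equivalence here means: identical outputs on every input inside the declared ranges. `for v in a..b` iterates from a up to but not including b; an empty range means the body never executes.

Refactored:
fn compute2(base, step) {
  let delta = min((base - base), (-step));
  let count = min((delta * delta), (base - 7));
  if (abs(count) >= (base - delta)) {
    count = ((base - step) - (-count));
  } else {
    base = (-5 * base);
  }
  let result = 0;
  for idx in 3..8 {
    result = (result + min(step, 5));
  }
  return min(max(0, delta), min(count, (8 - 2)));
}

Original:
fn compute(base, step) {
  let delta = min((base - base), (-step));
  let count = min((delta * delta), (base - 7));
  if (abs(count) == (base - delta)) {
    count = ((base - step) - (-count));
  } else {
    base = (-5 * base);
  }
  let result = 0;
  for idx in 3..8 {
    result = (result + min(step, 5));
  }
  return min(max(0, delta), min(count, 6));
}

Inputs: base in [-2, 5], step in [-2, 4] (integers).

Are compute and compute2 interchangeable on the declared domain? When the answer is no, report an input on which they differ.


Consider the input base=-2, step=-1.
compute: delta becomes 0; next count becomes -9; next (abs(count) == (base - delta)) evaluates to false; next base becomes 10; next result becomes 0; next at idx=3:; next result becomes -1; next at idx=4:; next result becomes -2; next at idx=5:; next result becomes -3; next at idx=6:; next result becomes -4; next at idx=7:; next result becomes -5; next final value -9
compute2: delta becomes 0; next count becomes -9; next (abs(count) >= (base - delta)) evaluates to true; next count becomes -10; next result becomes 0; next at idx=3:; next result becomes -1; next at idx=4:; next result becomes -2; next at idx=5:; next result becomes -3; next at idx=6:; next result becomes -4; next at idx=7:; next result becomes -5; next final value -10
-9 and -10 differ, so these are not the same function on this domain.
verdict: not equivalent; witness: base=-2, step=-1


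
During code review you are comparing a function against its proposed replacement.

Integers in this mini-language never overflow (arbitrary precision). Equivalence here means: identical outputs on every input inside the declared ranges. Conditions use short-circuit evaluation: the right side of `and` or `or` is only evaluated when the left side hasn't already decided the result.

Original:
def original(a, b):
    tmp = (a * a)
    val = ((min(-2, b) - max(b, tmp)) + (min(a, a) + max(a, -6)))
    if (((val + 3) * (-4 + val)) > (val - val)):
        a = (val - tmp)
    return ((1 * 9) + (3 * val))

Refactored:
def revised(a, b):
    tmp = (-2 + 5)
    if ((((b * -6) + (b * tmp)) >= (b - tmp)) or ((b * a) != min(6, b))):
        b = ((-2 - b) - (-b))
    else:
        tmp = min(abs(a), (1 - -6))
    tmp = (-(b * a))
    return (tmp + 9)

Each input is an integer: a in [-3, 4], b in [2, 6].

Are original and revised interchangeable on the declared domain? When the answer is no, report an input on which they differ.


Run the pair on a=-3, b=2.
original: tmp := 9 | val := -17 | (((val + 3) * (-4 + val)) > (val - val)): true | a := -26 | result -42
revised: tmp := 3 | ((((b * -6) + (b * tmp)) >= (b - tmp)) or ((b * a) != min(6, b))): true | b := -2 | tmp := -6 | result 3
-42 != 3, so the rewrite changes behavior.
verdict: not equivalent; witness: a=-3, b=2


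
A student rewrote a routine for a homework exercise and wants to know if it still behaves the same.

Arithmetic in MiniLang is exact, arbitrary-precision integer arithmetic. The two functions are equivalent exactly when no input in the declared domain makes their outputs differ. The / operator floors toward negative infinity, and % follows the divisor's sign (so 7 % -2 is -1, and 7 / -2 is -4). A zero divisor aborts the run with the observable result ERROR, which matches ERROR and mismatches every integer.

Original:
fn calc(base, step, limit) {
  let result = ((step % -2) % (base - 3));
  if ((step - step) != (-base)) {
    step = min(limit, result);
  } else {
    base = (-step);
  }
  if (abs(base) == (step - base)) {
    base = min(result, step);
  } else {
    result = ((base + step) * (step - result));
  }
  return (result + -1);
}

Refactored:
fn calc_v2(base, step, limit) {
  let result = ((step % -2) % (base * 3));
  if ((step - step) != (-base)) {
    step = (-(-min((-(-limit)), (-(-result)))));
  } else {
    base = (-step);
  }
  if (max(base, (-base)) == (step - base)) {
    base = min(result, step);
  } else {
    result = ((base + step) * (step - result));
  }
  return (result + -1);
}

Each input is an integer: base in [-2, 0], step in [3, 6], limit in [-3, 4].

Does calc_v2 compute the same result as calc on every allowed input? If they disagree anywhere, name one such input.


Consider the input base=0, step=3, limit=-3.
calc: result = -1; ((step - step) != (-base)) -> false; base = -3; (abs(base) == (step - base)) -> false; result = 0; return -1
calc_v2: division by zero -> ERROR
-1 and ERROR differ, so these are not the same function on this domain.
verdict: not equivalent; witness: base=0, step=3, limit=-3


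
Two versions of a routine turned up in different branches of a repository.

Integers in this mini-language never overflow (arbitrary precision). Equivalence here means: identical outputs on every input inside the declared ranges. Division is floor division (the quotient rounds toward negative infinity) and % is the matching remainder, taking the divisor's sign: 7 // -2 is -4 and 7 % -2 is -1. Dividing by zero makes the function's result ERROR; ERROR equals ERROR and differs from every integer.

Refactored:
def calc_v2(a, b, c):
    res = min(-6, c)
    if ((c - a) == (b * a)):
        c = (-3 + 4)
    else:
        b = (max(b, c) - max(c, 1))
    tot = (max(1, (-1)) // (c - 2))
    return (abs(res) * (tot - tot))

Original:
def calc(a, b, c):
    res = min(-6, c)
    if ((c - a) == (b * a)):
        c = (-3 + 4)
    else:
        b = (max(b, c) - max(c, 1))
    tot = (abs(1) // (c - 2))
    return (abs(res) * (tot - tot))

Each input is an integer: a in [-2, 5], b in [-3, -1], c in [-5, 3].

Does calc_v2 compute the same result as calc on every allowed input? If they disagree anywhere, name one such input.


Equivalent — the differences include constant usage differs; also min/max/abs usage differs, yet no declared input distinguishes the two.
One worked example (a=-2, b=-1, c=-1) — calc: res=-6, then ((c - a) == (b * a)) is false, then b=-2, then tot=-1, then returns 0; calc_v2: res=-6, then ((c - a) == (b * a)) is false, then b=-2, then tot=-1, then returns 0; agreement on 0.
Every one of the 216 inputs gives matching results.
verdict: equivalent


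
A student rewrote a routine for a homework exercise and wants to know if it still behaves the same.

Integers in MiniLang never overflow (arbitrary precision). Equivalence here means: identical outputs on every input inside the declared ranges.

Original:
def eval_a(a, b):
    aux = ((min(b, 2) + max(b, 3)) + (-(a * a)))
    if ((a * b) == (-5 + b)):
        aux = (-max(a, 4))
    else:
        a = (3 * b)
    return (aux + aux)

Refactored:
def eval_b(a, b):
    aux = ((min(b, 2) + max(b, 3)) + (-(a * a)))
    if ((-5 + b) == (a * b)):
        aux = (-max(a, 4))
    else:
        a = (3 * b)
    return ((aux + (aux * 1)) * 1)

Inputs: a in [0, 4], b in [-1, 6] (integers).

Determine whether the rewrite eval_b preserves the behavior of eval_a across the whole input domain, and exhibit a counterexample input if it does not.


This is a faithful refactor — arithmetic usage differs, constant usage differs, but the computed results match everywhere.
As a probe, take a=3, b=0: eval_a runs aux=-6, then ((a * b) == (-5 + b)) is false, then a=0, then returns -12; eval_b runs aux=-6, then ((-5 + b) == (a * b)) is false, then a=0, then returns -12; both end at -12.
Sweeping the whole domain (40 inputs) finds no disagreement.
verdict: equivalent


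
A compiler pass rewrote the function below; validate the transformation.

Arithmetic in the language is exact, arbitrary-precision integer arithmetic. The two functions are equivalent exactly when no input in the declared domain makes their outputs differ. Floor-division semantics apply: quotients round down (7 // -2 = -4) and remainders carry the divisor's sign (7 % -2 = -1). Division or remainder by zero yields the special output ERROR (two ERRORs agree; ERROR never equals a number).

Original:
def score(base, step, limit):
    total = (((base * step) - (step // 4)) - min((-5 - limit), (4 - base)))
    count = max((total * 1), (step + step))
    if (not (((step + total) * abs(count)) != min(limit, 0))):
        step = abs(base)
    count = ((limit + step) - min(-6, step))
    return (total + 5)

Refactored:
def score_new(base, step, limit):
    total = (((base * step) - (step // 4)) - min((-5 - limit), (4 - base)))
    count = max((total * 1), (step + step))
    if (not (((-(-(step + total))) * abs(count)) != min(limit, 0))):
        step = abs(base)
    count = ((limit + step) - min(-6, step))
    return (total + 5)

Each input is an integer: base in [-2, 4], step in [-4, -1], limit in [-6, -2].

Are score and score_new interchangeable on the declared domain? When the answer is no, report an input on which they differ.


Comparing the listings, the differences include: same computation, different form.
One worked example (base=3, step=-3, limit=-6) — score: total becomes -9; next count becomes -6; next (not (((step + total) * abs(count)) != min(limit, 0))) evaluates to false; next count becomes -3; next final value -4; score_new: total becomes -9; next count becomes -6; next (not (((-(-(step + total))) * abs(count)) != min(limit, 0))) evaluates to false; next count becomes -3; next final value -4; agreement on -4.
An exhaustive pass over the 140 declared inputs shows identical outputs.
verdict: equivalent


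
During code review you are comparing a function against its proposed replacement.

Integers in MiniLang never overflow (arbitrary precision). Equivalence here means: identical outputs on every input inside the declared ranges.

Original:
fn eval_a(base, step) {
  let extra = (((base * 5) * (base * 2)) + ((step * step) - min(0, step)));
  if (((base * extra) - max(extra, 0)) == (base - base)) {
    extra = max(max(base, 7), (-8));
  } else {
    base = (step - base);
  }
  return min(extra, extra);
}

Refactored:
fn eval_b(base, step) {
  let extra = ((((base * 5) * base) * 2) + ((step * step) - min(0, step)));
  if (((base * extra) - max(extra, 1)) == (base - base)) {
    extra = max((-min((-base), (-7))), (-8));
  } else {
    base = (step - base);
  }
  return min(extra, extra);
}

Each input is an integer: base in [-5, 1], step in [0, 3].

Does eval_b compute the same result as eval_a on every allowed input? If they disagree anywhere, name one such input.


Run the pair on base=0, step=0.
eval_a: extra becomes 0; next (((base * extra) - max(extra, 0)) == (base - base)) evaluates to true; next extra becomes 7; next final value 7
eval_b: extra becomes 0; next (((base * extra) - max(extra, 1)) == (base - base)) evaluates to false; next base becomes 0; next final value 0
7 and 0 differ, so these are not the same function on this domain.
verdict: not equivalent; witness: base=0, step=0


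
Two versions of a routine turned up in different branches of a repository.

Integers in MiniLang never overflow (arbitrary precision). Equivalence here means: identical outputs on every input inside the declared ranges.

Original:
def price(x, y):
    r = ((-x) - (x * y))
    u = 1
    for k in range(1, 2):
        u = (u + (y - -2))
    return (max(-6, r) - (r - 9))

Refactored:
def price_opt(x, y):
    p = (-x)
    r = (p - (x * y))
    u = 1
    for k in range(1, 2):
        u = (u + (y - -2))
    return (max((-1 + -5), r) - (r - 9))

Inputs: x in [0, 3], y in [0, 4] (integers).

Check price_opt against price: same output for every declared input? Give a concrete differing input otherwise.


Behavior is preserved: although constant usage differs; and local variable names differ; and arithmetic usage differs; and statement counts differ, the outputs never diverge.
One worked example (x=2, y=3) — price: r becomes -8; next u becomes 1; next at k=1:; next u becomes 6; next final value 11; price_opt: p becomes -2; next r becomes -8; next u becomes 1; next at k=1:; next u becomes 6; next final value 11; agreement on 11.
Sweeping the whole domain (20 inputs) finds no disagreement.
verdict: equivalent


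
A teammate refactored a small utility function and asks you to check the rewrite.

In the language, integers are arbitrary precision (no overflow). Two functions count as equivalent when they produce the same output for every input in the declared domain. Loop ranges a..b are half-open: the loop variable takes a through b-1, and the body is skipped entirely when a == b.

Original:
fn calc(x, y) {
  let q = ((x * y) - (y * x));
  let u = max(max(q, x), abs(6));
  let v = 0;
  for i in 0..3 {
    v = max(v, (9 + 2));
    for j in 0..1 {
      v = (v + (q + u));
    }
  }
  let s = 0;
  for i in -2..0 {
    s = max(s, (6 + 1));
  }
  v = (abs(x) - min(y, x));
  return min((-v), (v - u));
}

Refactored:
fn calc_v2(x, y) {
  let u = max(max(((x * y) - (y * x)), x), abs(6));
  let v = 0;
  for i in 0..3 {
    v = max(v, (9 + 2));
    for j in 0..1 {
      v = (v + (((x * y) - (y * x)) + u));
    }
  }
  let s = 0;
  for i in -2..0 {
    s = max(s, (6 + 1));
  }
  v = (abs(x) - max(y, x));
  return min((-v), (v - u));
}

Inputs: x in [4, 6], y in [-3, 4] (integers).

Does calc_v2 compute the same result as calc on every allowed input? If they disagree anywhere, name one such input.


Not equivalent: x=4, y=-3 separates them (-7 vs -6).
calc: q := 0 | u := 6 | v := 0 | iter i=0: | v := 11 | iter j=0: | v := 17 | iter i=1: | v := 17 | iter j=0: | v := 23 | iter i=2: | v := 23 | iter j=0: | v := 29 | s := 0 | iter i=-2: | s := 7 | iter i=-1: | s := 7 | v := 7 | result -7
calc_v2: u := 6 | v := 0 | iter i=0: | v := 11 | iter j=0: | v := 17 | iter i=1: | v := 17 | iter j=0: | v := 23 | iter i=2: | v := 23 | iter j=0: | v := 29 | s := 0 | iter i=-2: | s := 7 | iter i=-1: | s := 7 | v := 0 | result -6
verdict: not equivalent; witness: x=4, y=-3


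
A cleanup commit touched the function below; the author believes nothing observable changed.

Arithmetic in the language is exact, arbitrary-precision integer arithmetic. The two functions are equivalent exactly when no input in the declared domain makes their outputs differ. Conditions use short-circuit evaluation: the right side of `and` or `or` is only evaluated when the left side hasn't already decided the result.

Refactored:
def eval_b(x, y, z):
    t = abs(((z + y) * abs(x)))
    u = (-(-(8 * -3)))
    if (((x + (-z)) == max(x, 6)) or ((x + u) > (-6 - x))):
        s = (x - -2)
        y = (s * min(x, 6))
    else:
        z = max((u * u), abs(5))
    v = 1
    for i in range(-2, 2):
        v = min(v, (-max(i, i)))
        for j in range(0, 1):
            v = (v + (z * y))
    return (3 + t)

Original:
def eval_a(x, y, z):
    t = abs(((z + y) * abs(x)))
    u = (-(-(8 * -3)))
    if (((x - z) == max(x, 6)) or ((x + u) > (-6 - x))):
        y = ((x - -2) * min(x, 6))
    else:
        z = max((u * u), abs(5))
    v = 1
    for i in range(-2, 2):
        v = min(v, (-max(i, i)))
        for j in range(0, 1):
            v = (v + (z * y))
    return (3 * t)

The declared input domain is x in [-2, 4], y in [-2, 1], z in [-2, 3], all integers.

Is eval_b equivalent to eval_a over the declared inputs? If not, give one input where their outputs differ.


Evaluate both at x=-2, y=-2, z=-2.
eval_a: t := 8 | u := -24 | (((x - z) == max(x, 6)) or ((x + u) > (-6 - x))): false | z := 576 | v := 1 | iter i=-2: | v := 1 | iter j=0: | v := -1151 | iter i=-1: | v := -1151 | iter j=0: | v := -2303 | iter i=0: | v := -2303 | iter j=0: | v := -3455 | iter i=1: | v := -3455 | iter j=0: | v := -4607 | result 24
eval_b: t := 8 | u := -24 | (((x + (-z)) == max(x, 6)) or ((x + u) > (-6 - x))): false | z := 576 | v := 1 | iter i=-2: | v := 1 | iter j=0: | v := -1151 | iter i=-1: | v := -1151 | iter j=0: | v := -2303 | iter i=0: | v := -2303 | iter j=0: | v := -3455 | iter i=1: | v := -3455 | iter j=0: | v := -4607 | result 11
24 vs 11 — the two versions disagree here.
verdict: not equivalent; witness: x=-2, y=-2, z=-2


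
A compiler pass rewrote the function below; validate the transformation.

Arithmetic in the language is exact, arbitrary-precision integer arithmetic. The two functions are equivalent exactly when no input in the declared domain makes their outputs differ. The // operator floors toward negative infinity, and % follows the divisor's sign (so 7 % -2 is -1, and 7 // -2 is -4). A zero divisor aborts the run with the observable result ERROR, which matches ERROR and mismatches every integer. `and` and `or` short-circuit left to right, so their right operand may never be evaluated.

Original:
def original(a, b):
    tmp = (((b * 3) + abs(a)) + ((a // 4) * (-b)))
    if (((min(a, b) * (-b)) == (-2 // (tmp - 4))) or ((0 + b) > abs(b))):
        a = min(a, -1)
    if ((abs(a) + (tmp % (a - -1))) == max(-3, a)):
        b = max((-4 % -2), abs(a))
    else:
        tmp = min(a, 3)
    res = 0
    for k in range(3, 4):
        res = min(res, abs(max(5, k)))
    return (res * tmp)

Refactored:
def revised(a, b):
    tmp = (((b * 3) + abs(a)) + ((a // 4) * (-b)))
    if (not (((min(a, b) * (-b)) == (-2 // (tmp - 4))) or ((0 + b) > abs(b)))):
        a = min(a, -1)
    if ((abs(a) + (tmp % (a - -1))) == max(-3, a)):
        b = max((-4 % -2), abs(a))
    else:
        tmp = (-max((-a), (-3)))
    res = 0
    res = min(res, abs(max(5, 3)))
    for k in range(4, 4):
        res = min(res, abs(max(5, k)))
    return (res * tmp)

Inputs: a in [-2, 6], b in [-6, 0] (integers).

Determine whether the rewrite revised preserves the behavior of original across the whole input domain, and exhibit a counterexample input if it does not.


Try a=0, b=-6.
original: tmp=-18, then (((min(a, b) * (-b)) == (-2 // (tmp - 4))) or ((0 + b) > abs(b))) is false, then ((abs(a) + (tmp % (a - -1))) == max(-3, a)) is true, then b=0, then res=0, then (k=3), then res=0, then returns 0
revised: tmp=-18, then (not (((min(a, b) * (-b)) == (-2 // (tmp - 4))) or ((0 + b) > abs(b)))) is true, then a=-1, then a zero divisor aborts: ERROR
0 != ERROR, so the rewrite changes behavior.
verdict: not equivalent; witness: a=0, b=-6


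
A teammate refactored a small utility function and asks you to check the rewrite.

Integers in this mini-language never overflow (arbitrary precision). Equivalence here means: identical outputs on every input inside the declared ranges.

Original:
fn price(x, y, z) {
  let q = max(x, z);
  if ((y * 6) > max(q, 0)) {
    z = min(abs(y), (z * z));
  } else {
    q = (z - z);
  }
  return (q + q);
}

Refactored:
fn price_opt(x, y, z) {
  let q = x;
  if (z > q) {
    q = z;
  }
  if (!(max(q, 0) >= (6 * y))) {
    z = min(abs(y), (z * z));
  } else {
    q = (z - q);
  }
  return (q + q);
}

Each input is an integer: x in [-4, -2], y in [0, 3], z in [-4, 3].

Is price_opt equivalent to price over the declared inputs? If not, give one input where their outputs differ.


Run the pair on x=-3, y=0, z=-4.
price: q := -3 | ((y * 6) > max(q, 0)): false | q := 0 | result 0
price_opt: q := -3 | (z > q): false | (!(max(q, 0) >= (6 * y))): false | q := -1 | result -2
0 and -2 differ, so these are not the same function on this domain.
verdict: not equivalent; witness: x=-3, y=0, z=-4


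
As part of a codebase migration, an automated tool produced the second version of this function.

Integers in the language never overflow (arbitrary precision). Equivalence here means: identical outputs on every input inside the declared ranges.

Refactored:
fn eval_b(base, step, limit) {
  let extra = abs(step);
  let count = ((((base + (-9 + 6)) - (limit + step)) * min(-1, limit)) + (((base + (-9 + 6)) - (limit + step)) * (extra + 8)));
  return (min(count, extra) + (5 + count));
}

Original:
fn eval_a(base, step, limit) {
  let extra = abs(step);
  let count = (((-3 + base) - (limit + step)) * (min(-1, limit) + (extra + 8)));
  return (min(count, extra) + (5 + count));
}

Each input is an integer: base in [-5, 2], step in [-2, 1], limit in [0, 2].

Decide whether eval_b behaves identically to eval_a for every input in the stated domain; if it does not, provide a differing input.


This is a faithful refactor — constant usage differs; arithmetic usage differs, but the computed results match everywhere.
Spot check at base=2, step=1, limit=2 — eval_a: extra becomes 1; next count becomes -32; next final value -59. eval_b: extra becomes 1; next count becomes -32; next final value -59. Both give -59.
Across all 96 domain points the two functions coincide.
verdict: equivalent


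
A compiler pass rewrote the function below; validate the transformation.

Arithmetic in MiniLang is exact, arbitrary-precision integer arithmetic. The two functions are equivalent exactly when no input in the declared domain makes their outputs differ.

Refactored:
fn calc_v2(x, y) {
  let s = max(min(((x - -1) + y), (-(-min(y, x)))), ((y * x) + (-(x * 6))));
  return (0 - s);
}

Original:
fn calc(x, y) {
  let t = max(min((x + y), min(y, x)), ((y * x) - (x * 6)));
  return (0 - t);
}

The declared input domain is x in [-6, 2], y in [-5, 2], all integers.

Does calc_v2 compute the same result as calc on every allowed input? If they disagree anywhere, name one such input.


The edit looks behavioral (`0` became `-1`), but over these ranges it never changes the outcome.
As a probe, take x=-4, y=-5: calc runs t becomes 44; next final value -44; calc_v2 runs s becomes 44; next final value -44; both end at -44.
Checked all 72 inputs in the declared domain: the outputs agree on every one.
verdict: equivalent


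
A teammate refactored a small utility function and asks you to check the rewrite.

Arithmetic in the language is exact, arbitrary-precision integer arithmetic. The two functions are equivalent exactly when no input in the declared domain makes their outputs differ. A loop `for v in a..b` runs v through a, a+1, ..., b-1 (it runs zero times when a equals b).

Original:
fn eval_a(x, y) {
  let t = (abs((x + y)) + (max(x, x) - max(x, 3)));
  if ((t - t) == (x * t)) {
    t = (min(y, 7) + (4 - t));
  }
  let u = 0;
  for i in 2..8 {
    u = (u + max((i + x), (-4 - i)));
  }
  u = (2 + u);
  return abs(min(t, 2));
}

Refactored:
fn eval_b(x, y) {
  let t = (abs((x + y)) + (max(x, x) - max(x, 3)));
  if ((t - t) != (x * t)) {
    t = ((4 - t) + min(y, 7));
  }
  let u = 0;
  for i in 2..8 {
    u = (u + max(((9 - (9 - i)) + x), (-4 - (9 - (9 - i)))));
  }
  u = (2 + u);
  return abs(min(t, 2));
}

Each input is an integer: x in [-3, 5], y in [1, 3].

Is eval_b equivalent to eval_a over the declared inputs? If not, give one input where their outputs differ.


x=-3, y=1 yields 4 from eval_a but 2 from eval_b.
verdict: not equivalent; witness: x=-3, y=1


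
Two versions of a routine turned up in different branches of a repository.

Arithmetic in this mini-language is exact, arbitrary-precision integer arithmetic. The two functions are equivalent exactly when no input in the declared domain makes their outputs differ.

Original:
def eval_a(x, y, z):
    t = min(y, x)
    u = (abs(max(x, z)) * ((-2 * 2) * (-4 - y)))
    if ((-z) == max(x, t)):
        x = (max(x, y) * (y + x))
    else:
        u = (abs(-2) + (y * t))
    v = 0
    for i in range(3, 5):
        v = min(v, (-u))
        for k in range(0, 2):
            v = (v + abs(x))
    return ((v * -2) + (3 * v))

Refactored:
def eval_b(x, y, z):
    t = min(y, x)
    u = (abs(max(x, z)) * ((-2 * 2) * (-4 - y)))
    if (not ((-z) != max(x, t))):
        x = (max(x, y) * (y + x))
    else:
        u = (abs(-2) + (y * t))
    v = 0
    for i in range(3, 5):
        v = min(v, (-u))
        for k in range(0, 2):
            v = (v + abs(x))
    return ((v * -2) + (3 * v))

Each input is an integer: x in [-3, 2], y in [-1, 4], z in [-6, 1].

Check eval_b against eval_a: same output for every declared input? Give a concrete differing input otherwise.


Comparing the listings, the differences include: comparison usage differs, and boolean connective usage differs.
Tracing x=2, y=1, z=-5: eval_a: t=1, then u=40, then ((-z) == max(x, t)) is false, then u=3, then v=0, then (i=3), then v=-3, then (k=0), then v=-1, then (k=1), then v=1, then (i=4), then v=-3, then (k=0), then v=-1, then (k=1), then v=1, then returns 1 | eval_b: t=1, then u=40, then (not ((-z) != max(x, t))) is false, then u=3, then v=0, then (i=3), then v=-3, then (k=0), then v=-1, then (k=1), then v=1, then (i=4), then v=-3, then (k=0), then v=-1, then (k=1), then v=1, then returns 1 — matching result 1.
An exhaustive pass over the 288 declared inputs shows identical outputs.
verdict: equivalent


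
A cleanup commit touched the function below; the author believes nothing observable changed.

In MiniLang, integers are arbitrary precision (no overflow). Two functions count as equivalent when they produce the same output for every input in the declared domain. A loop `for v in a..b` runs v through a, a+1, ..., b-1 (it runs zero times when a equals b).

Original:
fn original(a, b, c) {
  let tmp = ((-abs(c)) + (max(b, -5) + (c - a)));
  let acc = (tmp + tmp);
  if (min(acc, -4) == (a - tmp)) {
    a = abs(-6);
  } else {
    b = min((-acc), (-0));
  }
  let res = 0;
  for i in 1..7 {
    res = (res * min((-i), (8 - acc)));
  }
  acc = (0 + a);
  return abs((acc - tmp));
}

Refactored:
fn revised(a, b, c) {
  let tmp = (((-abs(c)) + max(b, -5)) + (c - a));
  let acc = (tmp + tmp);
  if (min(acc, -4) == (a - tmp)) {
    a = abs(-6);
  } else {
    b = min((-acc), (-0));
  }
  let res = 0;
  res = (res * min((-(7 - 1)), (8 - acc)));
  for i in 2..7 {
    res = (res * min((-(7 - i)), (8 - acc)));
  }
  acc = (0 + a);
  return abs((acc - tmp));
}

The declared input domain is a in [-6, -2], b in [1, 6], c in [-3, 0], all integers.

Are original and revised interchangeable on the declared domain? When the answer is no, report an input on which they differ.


The two are interchangeable: constant usage differs; also loop structure differs; also min/max/abs usage differs; also arithmetic usage differs; also statement counts differ, and every declared input agrees.
One worked example (a=-3, b=2, c=-1) — original: tmp becomes 3; next acc becomes 6; next (min(acc, -4) == (a - tmp)) evaluates to false; next b becomes -6; next res becomes 0; next at i=1:; next res becomes 0; next at i=2:; next res becomes 0; next at i=3:; next res becomes 0; next at i=4:; next res becomes 0; next at i=5:; next res becomes 0; next at i=6:; next res becomes 0; next acc becomes -3; next final value 6; revised: tmp becomes 3; next acc becomes 6; next (min(acc, -4) == (a - tmp)) evaluates to false; next b becomes -6; next res becomes 0; next res becomes 0; next at i=2:; next res becomes 0; next at i=3:; next res becomes 0; next at i=4:; next res becomes 0; next at i=5:; next res becomes 0; next at i=6:; next res becomes 0; next acc becomes -3; next final value 6; agreement on 6.
An exhaustive pass over the 120 declared inputs shows identical outputs.
verdict: equivalent
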